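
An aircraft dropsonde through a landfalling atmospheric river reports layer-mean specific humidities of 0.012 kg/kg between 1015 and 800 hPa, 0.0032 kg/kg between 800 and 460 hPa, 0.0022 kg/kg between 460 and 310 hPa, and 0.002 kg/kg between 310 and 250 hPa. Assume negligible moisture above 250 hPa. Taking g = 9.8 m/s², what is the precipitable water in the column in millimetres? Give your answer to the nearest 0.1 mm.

Precipitable water is the column-integrated vapour mass per unit area: PW = (1/g) Σ q̄ Δp, with q in kg/kg and Δp in Pa (1 kg/m² of water = 1 mm).
Layer 1015–800 hPa: Δp = 215 hPa = 21500 Pa, q̄ = 0.012 kg/kg → 0.012 × 21500 / 9.8 = 26.33 mm
Layer 800–460 hPa: Δp = 340 hPa = 34000 Pa, q̄ = 0.0032 kg/kg → 0.0032 × 34000 / 9.8 = 11.10 mm
Layer 460–310 hPa: Δp = 150 hPa = 15000 Pa, q̄ = 0.0022 kg/kg → 0.0022 × 15000 / 9.8 = 3.37 mm
Layer 310–250 hPa: Δp = 60 hPa = 6000 Pa, q̄ = 0.002 kg/kg → 0.002 × 6000 / 9.8 = 1.22 mm
PW = 26.33 + 11.10 + 3.37 + 1.22 = 42.02 ≈ 42.0 mm.

PW ≈ 42.0 mm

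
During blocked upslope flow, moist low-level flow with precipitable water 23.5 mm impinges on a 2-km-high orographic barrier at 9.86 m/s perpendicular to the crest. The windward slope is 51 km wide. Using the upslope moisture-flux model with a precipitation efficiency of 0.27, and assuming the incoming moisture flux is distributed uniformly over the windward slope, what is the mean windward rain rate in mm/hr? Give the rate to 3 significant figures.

Incoming column moisture flux per unit ridge length: F = V × PW = 9.86 × 23.5 = 231.71 mm·m/s.
Spread over the 51 km slope with efficiency ε = 0.27: R = ε·F/W = 0.27 × 231.71 / 51000 m = 1.227e-03 mm/s.
R = 1.227e-03 × 3600 = 4.42 mm/hr.

R ≈ 4.42 mm/hr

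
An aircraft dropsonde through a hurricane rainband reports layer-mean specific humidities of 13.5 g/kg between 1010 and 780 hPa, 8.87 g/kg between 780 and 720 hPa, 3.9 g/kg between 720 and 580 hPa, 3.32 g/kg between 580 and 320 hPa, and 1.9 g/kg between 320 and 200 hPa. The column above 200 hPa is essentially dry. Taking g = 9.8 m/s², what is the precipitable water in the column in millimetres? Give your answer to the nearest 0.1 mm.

Precipitable water is the column-integrated vapour mass per unit area: PW = (1/g) Σ q̄ Δp, with q in kg/kg and Δp in Pa (1 kg/m² of water = 1 mm).
Layer 1010–780 hPa: Δp = 230 hPa = 23000 Pa, q̄ = 0.0135 kg/kg → 0.0135 × 23000 / 9.8 = 31.68 mm
Layer 780–720 hPa: Δp = 60 hPa = 6000 Pa, q̄ = 0.00887 kg/kg → 0.00887 × 6000 / 9.8 = 5.43 mm
Layer 720–580 hPa: Δp = 140 hPa = 14000 Pa, q̄ = 0.0039 kg/kg → 0.0039 × 14000 / 9.8 = 5.57 mm
Layer 580–320 hPa: Δp = 260 hPa = 26000 Pa, q̄ = 0.00332 kg/kg → 0.00332 × 26000 / 9.8 = 8.81 mm
Layer 320–200 hPa: Δp = 120 hPa = 12000 Pa, q̄ = 0.0019 kg/kg → 0.0019 × 12000 / 9.8 = 2.33 mm
PW = 31.68 + 5.43 + 5.57 + 8.81 + 2.33 = 53.82 ≈ 53.8 mm.

PW ≈ 53.8 mm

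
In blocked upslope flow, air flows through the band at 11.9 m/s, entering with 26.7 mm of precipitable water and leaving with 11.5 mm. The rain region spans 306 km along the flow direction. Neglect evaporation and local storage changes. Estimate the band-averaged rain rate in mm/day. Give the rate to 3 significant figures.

R ≈ 51.1 mm/day

Column moisture flux per unit crosswind length is F = V × PW.
Inflow: F_in = 11.9 × 26.7 = 317.73 mm·m/s
Outflow: F_out = 11.9 × 11.5 = 136.85 mm·m/s
Steady-state rate R = (F_in − F_out)/L = (317.73 − 136.85) / 306000 m = 5.911e-04 mm/s.
R = 5.911e-04 × 3600 × 24 = 51.1 mm/day.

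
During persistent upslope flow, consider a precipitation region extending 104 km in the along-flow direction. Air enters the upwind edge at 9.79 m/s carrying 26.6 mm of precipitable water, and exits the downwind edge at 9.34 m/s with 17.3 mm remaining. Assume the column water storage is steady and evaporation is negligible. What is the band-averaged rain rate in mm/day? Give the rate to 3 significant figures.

R ≈ 82.1 mm/day

Column moisture flux per unit crosswind length is F = V × PW.
Inflow: F_in = 9.79 × 26.6 = 260.414 mm·m/s
Outflow: F_out = 9.34 × 17.3 = 161.582 mm·m/s
Steady-state rate R = (F_in − F_out)/L = (260.414 − 161.582) / 104000 m = 9.503e-04 mm/s.
R = 9.503e-04 × 3600 × 24 = 82.1 mm/day.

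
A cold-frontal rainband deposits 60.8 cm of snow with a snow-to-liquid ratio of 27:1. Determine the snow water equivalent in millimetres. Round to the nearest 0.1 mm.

SWE = snow depth / ratio = 60.8 cm / 27 = 2.252 cm = 22.5 mm.

SWE ≈ 22.5 mm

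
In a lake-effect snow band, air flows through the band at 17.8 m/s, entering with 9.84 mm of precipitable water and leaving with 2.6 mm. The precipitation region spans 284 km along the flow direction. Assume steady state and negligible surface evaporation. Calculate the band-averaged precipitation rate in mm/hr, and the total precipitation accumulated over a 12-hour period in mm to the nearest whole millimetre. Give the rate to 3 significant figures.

Column moisture flux per unit crosswind length is F = V × PW.
Inflow: F_in = 17.8 × 9.84 = 175.152 mm·m/s
Outflow: F_out = 17.8 × 2.6 = 46.28 mm·m/s
Steady-state rate R = (F_in − F_out)/L = (175.152 − 46.28) / 284000 m = 4.538e-04 mm/s.
R = 4.538e-04 × 3600 = 1.63 mm/hr.
Over 12 h: total = 1.63 × 12 = 19.56 ≈ 20 mm.

R ≈ 1.63 mm/hr; total ≈ 20 mm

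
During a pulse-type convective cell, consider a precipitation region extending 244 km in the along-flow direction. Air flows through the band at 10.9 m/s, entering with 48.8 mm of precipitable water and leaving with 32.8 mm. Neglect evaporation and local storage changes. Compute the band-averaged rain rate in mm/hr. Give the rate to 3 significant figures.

Column moisture flux per unit crosswind length is F = V × PW.
Inflow: F_in = 10.9 × 48.8 = 531.92 mm·m/s
Outflow: F_out = 10.9 × 32.8 = 357.52 mm·m/s
Steady-state rate R = (F_in − F_out)/L = (531.92 − 357.52) / 244000 m = 7.148e-04 mm/s.
R = 7.148e-04 × 3600 = 2.57 mm/hr.

R ≈ 2.57 mm/hr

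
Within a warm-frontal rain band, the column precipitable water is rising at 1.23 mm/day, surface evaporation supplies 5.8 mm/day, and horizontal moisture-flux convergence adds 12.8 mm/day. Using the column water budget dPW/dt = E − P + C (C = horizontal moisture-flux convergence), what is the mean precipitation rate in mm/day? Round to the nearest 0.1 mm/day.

P ≈ 17.4 mm/day

dPW/dt = +1.23 mm/day.
P = E + C − dPW/dt = 5.8 + (12.8) − (+1.23) = 17.4 mm/day.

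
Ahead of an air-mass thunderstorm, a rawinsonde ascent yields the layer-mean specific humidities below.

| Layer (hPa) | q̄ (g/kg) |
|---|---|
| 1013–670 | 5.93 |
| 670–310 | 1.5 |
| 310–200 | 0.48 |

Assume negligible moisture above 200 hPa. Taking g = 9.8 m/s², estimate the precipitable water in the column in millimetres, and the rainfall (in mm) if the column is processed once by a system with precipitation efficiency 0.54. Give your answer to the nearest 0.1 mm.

Precipitable water is the column-integrated vapour mass per unit area: PW = (1/g) Σ q̄ Δp, with q in kg/kg and Δp in Pa (1 kg/m² of water = 1 mm).
Layer 1013–670 hPa: Δp = 343 hPa = 34300 Pa, q̄ = 0.00593 kg/kg → 0.00593 × 34300 / 9.8 = 20.75 mm
Layer 670–310 hPa: Δp = 360 hPa = 36000 Pa, q̄ = 0.0015 kg/kg → 0.0015 × 36000 / 9.8 = 5.51 mm
Layer 310–200 hPa: Δp = 110 hPa = 11000 Pa, q̄ = 0.00048 kg/kg → 0.00048 × 11000 / 9.8 = 0.54 mm
PW = 20.75 + 5.51 + 0.54 = 26.80 ≈ 26.8 mm.
Rainfall = ε × PW = 0.54 × 26.8 = 14.5 mm.

PW ≈ 26.8 mm; rainfall ≈ 14.5 mm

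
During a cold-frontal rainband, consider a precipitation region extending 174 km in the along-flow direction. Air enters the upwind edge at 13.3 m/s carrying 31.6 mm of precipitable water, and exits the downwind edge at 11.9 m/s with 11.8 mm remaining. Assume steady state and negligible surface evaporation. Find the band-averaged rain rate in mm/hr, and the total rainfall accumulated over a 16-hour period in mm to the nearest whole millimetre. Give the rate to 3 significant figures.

Column moisture flux per unit crosswind length is F = V × PW.
Inflow: F_in = 13.3 × 31.6 = 420.28 mm·m/s
Outflow: F_out = 11.9 × 11.8 = 140.42 mm·m/s
Steady-state rate R = (F_in − F_out)/L = (420.28 − 140.42) / 174000 m = 1.608e-03 mm/s.
R = 1.608e-03 × 3600 = 5.79 mm/hr.
Over 16 h: total = 5.79 × 16 = 92.64 ≈ 93 mm.

R ≈ 5.79 mm/hr; total ≈ 93 mm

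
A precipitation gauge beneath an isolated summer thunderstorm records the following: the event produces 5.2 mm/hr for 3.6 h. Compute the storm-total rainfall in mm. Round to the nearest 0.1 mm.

total ≈ 18.7 mm

Total = Σ Rᵢ Δtᵢ = 5.2 × 3.6
      = 18.72 = 18.7 mm.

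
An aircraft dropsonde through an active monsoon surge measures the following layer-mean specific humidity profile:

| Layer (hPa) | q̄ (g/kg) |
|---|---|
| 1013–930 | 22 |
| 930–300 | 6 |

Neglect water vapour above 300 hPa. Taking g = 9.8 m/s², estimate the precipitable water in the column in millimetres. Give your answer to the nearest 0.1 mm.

Precipitable water is the column-integrated vapour mass per unit area: PW = (1/g) Σ q̄ Δp, with q in kg/kg and Δp in Pa (1 kg/m² of water = 1 mm).
Layer 1013–930 hPa: Δp = 83 hPa = 8300 Pa, q̄ = 0.022 kg/kg → 0.022 × 8300 / 9.8 = 18.63 mm
Layer 930–300 hPa: Δp = 630 hPa = 63000 Pa, q̄ = 0.006 kg/kg → 0.006 × 63000 / 9.8 = 38.57 mm
PW = 18.63 + 38.57 = 57.20 ≈ 57.2 mm.

PW ≈ 57.2 mm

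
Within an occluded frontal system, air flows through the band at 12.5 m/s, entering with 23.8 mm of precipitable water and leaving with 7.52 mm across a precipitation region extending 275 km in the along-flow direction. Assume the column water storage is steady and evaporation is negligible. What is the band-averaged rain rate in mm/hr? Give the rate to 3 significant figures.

R ≈ 2.66 mm/hr

Column moisture flux per unit crosswind length is F = V × PW.
Inflow: F_in = 12.5 × 23.8 = 297.5 mm·m/s
Outflow: F_out = 12.5 × 7.52 = 94 mm·m/s
Steady-state rate R = (F_in − F_out)/L = (297.5 − 94) / 275000 m = 7.400e-04 mm/s.
R = 7.400e-04 × 3600 = 2.66 mm/hr.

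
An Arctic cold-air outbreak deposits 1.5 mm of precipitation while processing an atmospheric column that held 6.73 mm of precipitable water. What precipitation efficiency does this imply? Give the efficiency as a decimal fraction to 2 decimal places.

ε = precipitation / PW = 1.5 / 6.73 = 0.22.

ε ≈ 0.22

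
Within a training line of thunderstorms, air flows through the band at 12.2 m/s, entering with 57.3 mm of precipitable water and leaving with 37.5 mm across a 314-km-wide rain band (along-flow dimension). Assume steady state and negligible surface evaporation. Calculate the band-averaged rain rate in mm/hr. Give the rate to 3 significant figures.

R ≈ 2.77 mm/hr

Column moisture flux per unit crosswind length is F = V × PW.
Inflow: F_in = 12.2 × 57.3 = 699.06 mm·m/s
Outflow: F_out = 12.2 × 37.5 = 457.5 mm·m/s
Steady-state rate R = (F_in − F_out)/L = (699.06 − 457.5) / 314000 m = 7.693e-04 mm/s.
R = 7.693e-04 × 3600 = 2.77 mm/hr.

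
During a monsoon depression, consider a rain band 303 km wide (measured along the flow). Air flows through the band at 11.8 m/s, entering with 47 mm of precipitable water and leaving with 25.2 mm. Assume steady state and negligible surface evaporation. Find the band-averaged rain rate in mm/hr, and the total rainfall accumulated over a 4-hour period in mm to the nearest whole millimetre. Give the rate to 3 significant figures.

Column moisture flux per unit crosswind length is F = V × PW.
Inflow: F_in = 11.8 × 47 = 554.6 mm·m/s
Outflow: F_out = 11.8 × 25.2 = 297.36 mm·m/s
Steady-state rate R = (F_in − F_out)/L = (554.6 − 297.36) / 303000 m = 8.490e-04 mm/s.
R = 8.490e-04 × 3600 = 3.06 mm/hr.
Over 4 h: total = 3.06 × 4 = 12.24 ≈ 12 mm.

R ≈ 3.06 mm/hr; total ≈ 12 mm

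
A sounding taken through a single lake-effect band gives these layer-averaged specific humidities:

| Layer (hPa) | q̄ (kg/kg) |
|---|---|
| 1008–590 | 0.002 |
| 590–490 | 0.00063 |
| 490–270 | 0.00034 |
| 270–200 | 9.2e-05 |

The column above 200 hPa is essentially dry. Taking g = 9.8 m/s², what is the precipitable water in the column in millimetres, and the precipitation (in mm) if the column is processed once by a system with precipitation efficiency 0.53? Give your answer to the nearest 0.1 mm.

PW ≈ 10.0 mm; precipitation ≈ 5.3 mm

Precipitable water is the column-integrated vapour mass per unit area: PW = (1/g) Σ q̄ Δp, with q in kg/kg and Δp in Pa (1 kg/m² of water = 1 mm).
Layer 1008–590 hPa: Δp = 418 hPa = 41800 Pa, q̄ = 0.002 kg/kg → 0.002 × 41800 / 9.8 = 8.53 mm
Layer 590–490 hPa: Δp = 100 hPa = 10000 Pa, q̄ = 0.00063 kg/kg → 0.00063 × 10000 / 9.8 = 0.64 mm
Layer 490–270 hPa: Δp = 220 hPa = 22000 Pa, q̄ = 0.00034 kg/kg → 0.00034 × 22000 / 9.8 = 0.76 mm
Layer 270–200 hPa: Δp = 70 hPa = 7000 Pa, q̄ = 9.2e-05 kg/kg → 9.2e-05 × 7000 / 9.8 = 0.07 mm
PW = 8.53 + 0.64 + 0.76 + 0.07 = 10.00 ≈ 10.0 mm.
Precipitation = ε × PW = 0.53 × 10.0 = 5.3 mm.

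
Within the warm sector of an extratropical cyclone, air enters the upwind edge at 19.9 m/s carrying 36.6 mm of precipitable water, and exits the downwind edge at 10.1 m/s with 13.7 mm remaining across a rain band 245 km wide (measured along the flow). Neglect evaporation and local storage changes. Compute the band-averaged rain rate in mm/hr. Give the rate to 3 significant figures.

R ≈ 8.67 mm/hr

Column moisture flux per unit crosswind length is F = V × PW.
Inflow: F_in = 19.9 × 36.6 = 728.34 mm·m/s
Outflow: F_out = 10.1 × 13.7 = 138.37 mm·m/s
Steady-state rate R = (F_in − F_out)/L = (728.34 − 138.37) / 245000 m = 2.408e-03 mm/s.
R = 2.408e-03 × 3600 = 8.67 mm/hr.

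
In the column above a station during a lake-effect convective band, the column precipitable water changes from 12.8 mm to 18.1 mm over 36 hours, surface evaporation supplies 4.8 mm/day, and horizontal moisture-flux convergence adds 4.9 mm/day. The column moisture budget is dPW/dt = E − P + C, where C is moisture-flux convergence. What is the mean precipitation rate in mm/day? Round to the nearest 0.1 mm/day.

dPW/dt = (18.1 − 12.8) mm / (36/24 day) = +3.533 mm/day.
P = E + C − dPW/dt = 4.8 + (4.9) − (+3.533) = 6.2 mm/day.

P ≈ 6.2 mm/day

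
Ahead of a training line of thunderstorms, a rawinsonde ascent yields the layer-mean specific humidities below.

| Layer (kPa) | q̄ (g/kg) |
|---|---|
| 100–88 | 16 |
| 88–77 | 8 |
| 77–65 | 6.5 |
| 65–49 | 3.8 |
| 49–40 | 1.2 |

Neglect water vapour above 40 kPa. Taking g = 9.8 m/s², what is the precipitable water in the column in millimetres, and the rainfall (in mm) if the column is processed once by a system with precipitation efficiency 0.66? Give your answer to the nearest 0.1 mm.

PW ≈ 43.8 mm; rainfall ≈ 28.9 mm

Precipitable water is the column-integrated vapour mass per unit area: PW = (1/g) Σ q̄ Δp, with q in kg/kg and Δp in Pa (1 kg/m² of water = 1 mm).
Layer 100–88 kPa: Δp = 120 hPa = 12000 Pa, q̄ = 0.016 kg/kg → 0.016 × 12000 / 9.8 = 19.59 mm
Layer 88–77 kPa: Δp = 110 hPa = 11000 Pa, q̄ = 0.008 kg/kg → 0.008 × 11000 / 9.8 = 8.98 mm
Layer 77–65 kPa: Δp = 120 hPa = 12000 Pa, q̄ = 0.0065 kg/kg → 0.0065 × 12000 / 9.8 = 7.96 mm
Layer 65–49 kPa: Δp = 160 hPa = 16000 Pa, q̄ = 0.0038 kg/kg → 0.0038 × 16000 / 9.8 = 6.20 mm
Layer 49–40 kPa: Δp = 90 hPa = 9000 Pa, q̄ = 0.0012 kg/kg → 0.0012 × 9000 / 9.8 = 1.10 mm
PW = 19.59 + 8.98 + 7.96 + 6.20 + 1.10 = 43.83 ≈ 43.8 mm.
Rainfall = ε × PW = 0.66 × 43.8 = 28.9 mm.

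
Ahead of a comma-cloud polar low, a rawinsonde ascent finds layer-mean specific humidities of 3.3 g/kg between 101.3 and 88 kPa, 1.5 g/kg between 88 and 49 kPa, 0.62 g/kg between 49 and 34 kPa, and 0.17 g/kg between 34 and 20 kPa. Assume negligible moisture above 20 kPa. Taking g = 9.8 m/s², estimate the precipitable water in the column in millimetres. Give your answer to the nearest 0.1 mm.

Precipitable water is the column-integrated vapour mass per unit area: PW = (1/g) Σ q̄ Δp, with q in kg/kg and Δp in Pa (1 kg/m² of water = 1 mm).
Layer 101.3–88 kPa: Δp = 133 hPa = 13300 Pa, q̄ = 0.0033 kg/kg → 0.0033 × 13300 / 9.8 = 4.48 mm
Layer 88–49 kPa: Δp = 390 hPa = 39000 Pa, q̄ = 0.0015 kg/kg → 0.0015 × 39000 / 9.8 = 5.97 mm
Layer 49–34 kPa: Δp = 150 hPa = 15000 Pa, q̄ = 0.00062 kg/kg → 0.00062 × 15000 / 9.8 = 0.95 mm
Layer 34–20 kPa: Δp = 140 hPa = 14000 Pa, q̄ = 0.00017 kg/kg → 0.00017 × 14000 / 9.8 = 0.24 mm
PW = 4.48 + 5.97 + 0.95 + 0.24 = 11.64 ≈ 11.6 mm.

PW ≈ 11.6 mm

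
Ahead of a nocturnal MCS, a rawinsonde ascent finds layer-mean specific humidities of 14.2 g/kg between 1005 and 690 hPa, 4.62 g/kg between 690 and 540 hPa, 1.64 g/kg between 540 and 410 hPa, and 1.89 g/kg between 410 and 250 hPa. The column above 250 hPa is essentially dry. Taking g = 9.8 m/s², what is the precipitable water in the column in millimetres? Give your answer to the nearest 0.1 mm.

Precipitable water is the column-integrated vapour mass per unit area: PW = (1/g) Σ q̄ Δp, with q in kg/kg and Δp in Pa (1 kg/m² of water = 1 mm).
Layer 1005–690 hPa: Δp = 315 hPa = 31500 Pa, q̄ = 0.0142 kg/kg → 0.0142 × 31500 / 9.8 = 45.64 mm
Layer 690–540 hPa: Δp = 150 hPa = 15000 Pa, q̄ = 0.00462 kg/kg → 0.00462 × 15000 / 9.8 = 7.07 mm
Layer 540–410 hPa: Δp = 130 hPa = 13000 Pa, q̄ = 0.00164 kg/kg → 0.00164 × 13000 / 9.8 = 2.18 mm
Layer 410–250 hPa: Δp = 160 hPa = 16000 Pa, q̄ = 0.00189 kg/kg → 0.00189 × 16000 / 9.8 = 3.09 mm
PW = 45.64 + 7.07 + 2.18 + 3.09 = 57.98 ≈ 58.0 mm.

PW ≈ 58.0 mm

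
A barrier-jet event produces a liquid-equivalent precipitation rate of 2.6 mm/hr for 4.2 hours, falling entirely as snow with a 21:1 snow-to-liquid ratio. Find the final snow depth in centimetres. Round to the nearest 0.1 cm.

snow depth ≈ 22.9 cm

Liquid-equivalent depth = 2.6 × 4.2 = 10.92 mm.
Snow depth = 10.92 mm × 21 = 229.32 mm = 22.9 cm.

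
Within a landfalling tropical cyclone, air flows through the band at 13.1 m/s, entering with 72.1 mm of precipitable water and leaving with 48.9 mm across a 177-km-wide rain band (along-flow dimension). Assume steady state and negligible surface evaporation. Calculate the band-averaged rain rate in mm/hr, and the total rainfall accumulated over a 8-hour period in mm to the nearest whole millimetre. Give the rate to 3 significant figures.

Column moisture flux per unit crosswind length is F = V × PW.
Inflow: F_in = 13.1 × 72.1 = 944.51 mm·m/s
Outflow: F_out = 13.1 × 48.9 = 640.59 mm·m/s
Steady-state rate R = (F_in − F_out)/L = (944.51 − 640.59) / 177000 m = 1.717e-03 mm/s.
R = 1.717e-03 × 3600 = 6.18 mm/hr.
Over 8 h: total = 6.18 × 8 = 49.44 ≈ 49 mm.

R ≈ 6.18 mm/hr; total ≈ 49 mm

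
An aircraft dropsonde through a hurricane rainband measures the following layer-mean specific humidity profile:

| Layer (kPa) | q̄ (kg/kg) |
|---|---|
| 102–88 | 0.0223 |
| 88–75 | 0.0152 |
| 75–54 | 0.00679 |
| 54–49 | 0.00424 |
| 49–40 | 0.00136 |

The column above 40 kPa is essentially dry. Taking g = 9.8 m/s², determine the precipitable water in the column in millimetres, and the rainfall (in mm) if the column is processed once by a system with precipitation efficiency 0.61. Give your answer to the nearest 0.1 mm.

Precipitable water is the column-integrated vapour mass per unit area: PW = (1/g) Σ q̄ Δp, with q in kg/kg and Δp in Pa (1 kg/m² of water = 1 mm).
Layer 102–88 kPa: Δp = 140 hPa = 14000 Pa, q̄ = 0.0223 kg/kg → 0.0223 × 14000 / 9.8 = 31.86 mm
Layer 88–75 kPa: Δp = 130 hPa = 13000 Pa, q̄ = 0.0152 kg/kg → 0.0152 × 13000 / 9.8 = 20.16 mm
Layer 75–54 kPa: Δp = 210 hPa = 21000 Pa, q̄ = 0.00679 kg/kg → 0.00679 × 21000 / 9.8 = 14.55 mm
Layer 54–49 kPa: Δp = 50 hPa = 5000 Pa, q̄ = 0.00424 kg/kg → 0.00424 × 5000 / 9.8 = 2.16 mm
Layer 49–40 kPa: Δp = 90 hPa = 9000 Pa, q̄ = 0.00136 kg/kg → 0.00136 × 9000 / 9.8 = 1.25 mm
PW = 31.86 + 20.16 + 14.55 + 2.16 + 1.25 = 69.98 ≈ 70.0 mm.
Rainfall = ε × PW = 0.61 × 70.0 = 42.7 mm.

PW ≈ 70.0 mm; rainfall ≈ 42.7 mm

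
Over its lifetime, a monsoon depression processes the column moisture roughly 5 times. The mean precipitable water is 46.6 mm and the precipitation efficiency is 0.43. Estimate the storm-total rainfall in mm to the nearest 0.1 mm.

rainfall ≈ 100.2 mm

Each cycle deposits ε × PW = 0.43 × 46.6 = 20.038 mm.
Over 5 cycles: 5 × 20.038 = 100.2 mm.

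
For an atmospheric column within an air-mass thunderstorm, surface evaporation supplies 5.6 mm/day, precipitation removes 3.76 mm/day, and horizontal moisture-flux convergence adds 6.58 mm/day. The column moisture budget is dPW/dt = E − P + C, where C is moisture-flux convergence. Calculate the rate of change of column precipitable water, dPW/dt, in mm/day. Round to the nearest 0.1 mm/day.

dPW/dt = E − P + C = 5.6 − 3.76 + (6.58) = 8.4 mm/day.

dPW/dt ≈ 8.4 mm/day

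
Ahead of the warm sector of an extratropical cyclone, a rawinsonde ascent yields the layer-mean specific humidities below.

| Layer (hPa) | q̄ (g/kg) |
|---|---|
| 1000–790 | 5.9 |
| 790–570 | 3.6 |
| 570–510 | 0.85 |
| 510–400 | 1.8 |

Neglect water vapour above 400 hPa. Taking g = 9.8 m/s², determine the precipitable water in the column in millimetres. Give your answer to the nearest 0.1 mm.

PW ≈ 23.3 mm

Precipitable water is the column-integrated vapour mass per unit area: PW = (1/g) Σ q̄ Δp, with q in kg/kg and Δp in Pa (1 kg/m² of water = 1 mm).
Layer 1000–790 hPa: Δp = 210 hPa = 21000 Pa, q̄ = 0.0059 kg/kg → 0.0059 × 21000 / 9.8 = 12.64 mm
Layer 790–570 hPa: Δp = 220 hPa = 22000 Pa, q̄ = 0.0036 kg/kg → 0.0036 × 22000 / 9.8 = 8.08 mm
Layer 570–510 hPa: Δp = 60 hPa = 6000 Pa, q̄ = 0.00085 kg/kg → 0.00085 × 6000 / 9.8 = 0.52 mm
Layer 510–400 hPa: Δp = 110 hPa = 11000 Pa, q̄ = 0.0018 kg/kg → 0.0018 × 11000 / 9.8 = 2.02 mm
PW = 12.64 + 8.08 + 0.52 + 2.02 = 23.26 ≈ 23.3 mm.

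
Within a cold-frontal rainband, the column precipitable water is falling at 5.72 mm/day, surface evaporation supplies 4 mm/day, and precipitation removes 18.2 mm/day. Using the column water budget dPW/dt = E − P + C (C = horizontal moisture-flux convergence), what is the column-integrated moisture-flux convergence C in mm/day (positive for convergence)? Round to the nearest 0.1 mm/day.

dPW/dt = -5.72 mm/day.
C = dPW/dt − E + P = (-5.72) − 4 + 18.2 = 8.5 mm/day.

C ≈ 8.5 mm/day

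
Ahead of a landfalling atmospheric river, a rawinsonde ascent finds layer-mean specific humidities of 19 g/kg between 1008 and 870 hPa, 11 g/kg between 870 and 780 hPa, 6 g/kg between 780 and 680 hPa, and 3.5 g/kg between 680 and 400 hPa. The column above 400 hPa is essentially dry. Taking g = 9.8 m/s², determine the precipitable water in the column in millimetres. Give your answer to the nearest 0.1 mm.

Precipitable water is the column-integrated vapour mass per unit area: PW = (1/g) Σ q̄ Δp, with q in kg/kg and Δp in Pa (1 kg/m² of water = 1 mm).
Layer 1008–870 hPa: Δp = 138 hPa = 13800 Pa, q̄ = 0.019 kg/kg → 0.019 × 13800 / 9.8 = 26.76 mm
Layer 870–780 hPa: Δp = 90 hPa = 9000 Pa, q̄ = 0.011 kg/kg → 0.011 × 9000 / 9.8 = 10.10 mm
Layer 780–680 hPa: Δp = 100 hPa = 10000 Pa, q̄ = 0.006 kg/kg → 0.006 × 10000 / 9.8 = 6.12 mm
Layer 680–400 hPa: Δp = 280 hPa = 28000 Pa, q̄ = 0.0035 kg/kg → 0.0035 × 28000 / 9.8 = 10.00 mm
PW = 26.76 + 10.10 + 6.12 + 10.00 = 52.98 ≈ 53.0 mm.

PW ≈ 53.0 mm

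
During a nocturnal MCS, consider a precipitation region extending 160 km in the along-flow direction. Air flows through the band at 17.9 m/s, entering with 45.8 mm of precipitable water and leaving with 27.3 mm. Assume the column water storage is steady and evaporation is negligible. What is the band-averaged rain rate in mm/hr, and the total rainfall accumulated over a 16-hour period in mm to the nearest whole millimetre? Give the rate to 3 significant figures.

R ≈ 7.45 mm/hr; total ≈ 119 mm

Column moisture flux per unit crosswind length is F = V × PW.
Inflow: F_in = 17.9 × 45.8 = 819.82 mm·m/s
Outflow: F_out = 17.9 × 27.3 = 488.67 mm·m/s
Steady-state rate R = (F_in − F_out)/L = (819.82 − 488.67) / 160000 m = 2.070e-03 mm/s.
R = 2.070e-03 × 3600 = 7.45 mm/hr.
Over 16 h: total = 7.45 × 16 = 119.2 ≈ 119 mm.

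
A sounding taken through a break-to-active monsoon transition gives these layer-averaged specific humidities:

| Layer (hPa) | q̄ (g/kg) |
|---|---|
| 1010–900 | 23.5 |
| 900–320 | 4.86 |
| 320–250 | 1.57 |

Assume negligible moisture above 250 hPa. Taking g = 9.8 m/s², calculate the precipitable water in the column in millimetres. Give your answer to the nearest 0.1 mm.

Precipitable water is the column-integrated vapour mass per unit area: PW = (1/g) Σ q̄ Δp, with q in kg/kg and Δp in Pa (1 kg/m² of water = 1 mm).
Layer 1010–900 hPa: Δp = 110 hPa = 11000 Pa, q̄ = 0.0235 kg/kg → 0.0235 × 11000 / 9.8 = 26.38 mm
Layer 900–320 hPa: Δp = 580 hPa = 58000 Pa, q̄ = 0.00486 kg/kg → 0.00486 × 58000 / 9.8 = 28.76 mm
Layer 320–250 hPa: Δp = 70 hPa = 7000 Pa, q̄ = 0.00157 kg/kg → 0.00157 × 7000 / 9.8 = 1.12 mm
PW = 26.38 + 28.76 + 1.12 = 56.26 ≈ 56.3 mm.

PW ≈ 56.3 mm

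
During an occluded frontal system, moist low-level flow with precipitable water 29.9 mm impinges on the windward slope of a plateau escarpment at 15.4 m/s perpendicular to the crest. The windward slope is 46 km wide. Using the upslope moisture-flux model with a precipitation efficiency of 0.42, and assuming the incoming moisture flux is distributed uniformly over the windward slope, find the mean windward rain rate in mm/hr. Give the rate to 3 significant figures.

R ≈ 15.1 mm/hr

Incoming column moisture flux per unit ridge length: F = V × PW = 15.4 × 29.9 = 460.46 mm·m/s.
Spread over the 46 km slope with efficiency ε = 0.42: R = ε·F/W = 0.42 × 460.46 / 46000 m = 4.204e-03 mm/s.
R = 4.204e-03 × 3600 = 15.1 mm/hr.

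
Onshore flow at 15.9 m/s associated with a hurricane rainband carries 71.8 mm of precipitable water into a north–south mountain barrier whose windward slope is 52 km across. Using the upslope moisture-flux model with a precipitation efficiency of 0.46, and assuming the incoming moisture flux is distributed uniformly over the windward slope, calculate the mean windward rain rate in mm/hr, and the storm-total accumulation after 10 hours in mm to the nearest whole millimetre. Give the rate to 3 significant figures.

R ≈ 36.4 mm/hr; total ≈ 364 mm

Incoming column moisture flux per unit ridge length: F = V × PW = 15.9 × 71.8 = 1141.62 mm·m/s.
Spread over the 52 km slope with efficiency ε = 0.46: R = ε·F/W = 0.46 × 1141.62 / 52000 m = 1.010e-02 mm/s.
R = 1.010e-02 × 3600 = 36.4 mm/hr.
Over 10 h: total = 36.4 × 10 = 364 mm.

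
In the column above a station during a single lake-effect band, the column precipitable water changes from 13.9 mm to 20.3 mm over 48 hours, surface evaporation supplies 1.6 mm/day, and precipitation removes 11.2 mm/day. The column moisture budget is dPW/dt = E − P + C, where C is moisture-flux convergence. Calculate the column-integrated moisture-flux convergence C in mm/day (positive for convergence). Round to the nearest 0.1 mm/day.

dPW/dt = (20.3 − 13.9) mm / (48/24 day) = +3.200 mm/day.
C = dPW/dt − E + P = (+3.200) − 1.6 + 11.2 = 12.8 mm/day.

C ≈ 12.8 mm/day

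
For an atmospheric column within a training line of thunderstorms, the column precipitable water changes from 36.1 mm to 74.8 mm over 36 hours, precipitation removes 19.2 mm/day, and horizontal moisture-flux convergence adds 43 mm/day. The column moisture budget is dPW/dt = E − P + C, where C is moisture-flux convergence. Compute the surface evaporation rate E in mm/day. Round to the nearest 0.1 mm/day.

dPW/dt = (74.8 − 36.1) mm / (36/24 day) = +25.800 mm/day.
E = dPW/dt + P − C = (+25.800) + 19.2 − (43) = 2.0 mm/day.

E ≈ 2.0 mm/day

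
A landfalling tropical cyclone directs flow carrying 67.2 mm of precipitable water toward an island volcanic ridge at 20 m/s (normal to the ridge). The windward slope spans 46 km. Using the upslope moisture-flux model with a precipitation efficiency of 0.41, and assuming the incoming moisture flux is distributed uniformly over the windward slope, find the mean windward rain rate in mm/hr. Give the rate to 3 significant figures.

R ≈ 43.1 mm/hr

Incoming column moisture flux per unit ridge length: F = V × PW = 20 × 67.2 = 1344 mm·m/s.
Spread over the 46 km slope with efficiency ε = 0.41: R = ε·F/W = 0.41 × 1344 / 46000 m = 1.198e-02 mm/s.
R = 1.198e-02 × 3600 = 43.1 mm/hr.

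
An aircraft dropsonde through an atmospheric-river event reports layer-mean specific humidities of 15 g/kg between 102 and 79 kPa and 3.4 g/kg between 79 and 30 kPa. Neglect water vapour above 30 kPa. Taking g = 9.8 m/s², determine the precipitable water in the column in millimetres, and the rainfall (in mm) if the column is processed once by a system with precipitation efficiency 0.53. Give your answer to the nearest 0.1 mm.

PW ≈ 52.2 mm; rainfall ≈ 27.7 mm

Precipitable water is the column-integrated vapour mass per unit area: PW = (1/g) Σ q̄ Δp, with q in kg/kg and Δp in Pa (1 kg/m² of water = 1 mm).
Layer 102–79 kPa: Δp = 230 hPa = 23000 Pa, q̄ = 0.015 kg/kg → 0.015 × 23000 / 9.8 = 35.20 mm
Layer 79–30 kPa: Δp = 490 hPa = 49000 Pa, q̄ = 0.0034 kg/kg → 0.0034 × 49000 / 9.8 = 17.00 mm
PW = 35.20 + 17.00 = 52.20 ≈ 52.2 mm.
Rainfall = ε × PW = 0.53 × 52.2 = 27.7 mm.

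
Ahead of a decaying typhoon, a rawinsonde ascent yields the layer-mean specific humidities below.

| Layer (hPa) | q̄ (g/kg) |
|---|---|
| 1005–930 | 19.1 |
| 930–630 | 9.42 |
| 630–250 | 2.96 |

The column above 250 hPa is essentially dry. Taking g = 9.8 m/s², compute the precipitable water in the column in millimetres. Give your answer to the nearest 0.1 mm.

Precipitable water is the column-integrated vapour mass per unit area: PW = (1/g) Σ q̄ Δp, with q in kg/kg and Δp in Pa (1 kg/m² of water = 1 mm).
Layer 1005–930 hPa: Δp = 75 hPa = 7500 Pa, q̄ = 0.0191 kg/kg → 0.0191 × 7500 / 9.8 = 14.62 mm
Layer 930–630 hPa: Δp = 300 hPa = 30000 Pa, q̄ = 0.00942 kg/kg → 0.00942 × 30000 / 9.8 = 28.84 mm
Layer 630–250 hPa: Δp = 380 hPa = 38000 Pa, q̄ = 0.00296 kg/kg → 0.00296 × 38000 / 9.8 = 11.48 mm
PW = 14.62 + 28.84 + 11.48 = 54.94 ≈ 54.9 mm.

PW ≈ 54.9 mm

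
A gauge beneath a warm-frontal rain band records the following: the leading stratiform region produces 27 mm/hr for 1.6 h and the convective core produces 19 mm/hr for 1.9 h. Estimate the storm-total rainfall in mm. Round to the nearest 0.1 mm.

Total = Σ Rᵢ Δtᵢ = 27 × 1.6 + 19 × 1.9
      = 43.2 + 36.1 = 79.3 mm.

total ≈ 79.3 mm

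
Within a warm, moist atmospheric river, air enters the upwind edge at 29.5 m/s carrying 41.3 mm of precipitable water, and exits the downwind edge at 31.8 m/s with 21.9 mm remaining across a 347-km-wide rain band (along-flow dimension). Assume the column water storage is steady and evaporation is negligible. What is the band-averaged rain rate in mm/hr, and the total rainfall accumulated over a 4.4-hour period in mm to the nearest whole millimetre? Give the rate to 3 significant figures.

Column moisture flux per unit crosswind length is F = V × PW.
Inflow: F_in = 29.5 × 41.3 = 1218.35 mm·m/s
Outflow: F_out = 31.8 × 21.9 = 696.42 mm·m/s
Steady-state rate R = (F_in − F_out)/L = (1218.35 − 696.42) / 347000 m = 1.504e-03 mm/s.
R = 1.504e-03 × 3600 = 5.41 mm/hr.
Over 4.4 h: total = 5.41 × 4.4 = 23.804 ≈ 24 mm.

R ≈ 5.41 mm/hr; total ≈ 24 mm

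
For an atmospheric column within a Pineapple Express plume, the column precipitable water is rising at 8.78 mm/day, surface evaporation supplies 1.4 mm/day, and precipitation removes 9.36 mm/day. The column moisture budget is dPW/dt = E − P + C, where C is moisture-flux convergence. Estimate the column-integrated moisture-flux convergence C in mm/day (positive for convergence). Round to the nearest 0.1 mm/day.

dPW/dt = +8.78 mm/day.
C = dPW/dt − E + P = (+8.78) − 1.4 + 9.36 = 16.7 mm/day.

C ≈ 16.7 mm/day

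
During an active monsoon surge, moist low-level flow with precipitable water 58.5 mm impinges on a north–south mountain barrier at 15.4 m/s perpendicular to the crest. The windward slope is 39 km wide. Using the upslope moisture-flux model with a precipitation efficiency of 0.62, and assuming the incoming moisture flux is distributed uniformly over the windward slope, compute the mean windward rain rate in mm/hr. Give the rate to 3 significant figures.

R ≈ 51.6 mm/hr

Incoming column moisture flux per unit ridge length: F = V × PW = 15.4 × 58.5 = 900.9 mm·m/s.
Spread over the 39 km slope with efficiency ε = 0.62: R = ε·F/W = 0.62 × 900.9 / 39000 m = 1.432e-02 mm/s.
R = 1.432e-02 × 3600 = 51.6 mm/hr.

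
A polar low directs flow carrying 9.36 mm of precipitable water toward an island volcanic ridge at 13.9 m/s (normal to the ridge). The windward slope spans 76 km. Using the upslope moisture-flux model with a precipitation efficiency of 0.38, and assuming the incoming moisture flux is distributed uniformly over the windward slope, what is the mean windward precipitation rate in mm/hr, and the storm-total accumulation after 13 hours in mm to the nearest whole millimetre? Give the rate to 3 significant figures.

R ≈ 2.34 mm/hr; total ≈ 30 mm

Incoming column moisture flux per unit ridge length: F = V × PW = 13.9 × 9.36 = 130.104 mm·m/s.
Spread over the 76 km slope with efficiency ε = 0.38: R = ε·F/W = 0.38 × 130.104 / 76000 m = 6.505e-04 mm/s.
R = 6.505e-04 × 3600 = 2.34 mm/hr.
Over 13 h: total = 2.34 × 13 = 30.42 ≈ 30 mm.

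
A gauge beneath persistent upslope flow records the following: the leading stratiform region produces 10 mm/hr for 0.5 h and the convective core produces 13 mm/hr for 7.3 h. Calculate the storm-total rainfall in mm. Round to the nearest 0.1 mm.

Total = Σ Rᵢ Δtᵢ = 10 × 0.5 + 13 × 7.3
      = 5 + 94.9 = 99.9 mm.

total ≈ 99.9 mm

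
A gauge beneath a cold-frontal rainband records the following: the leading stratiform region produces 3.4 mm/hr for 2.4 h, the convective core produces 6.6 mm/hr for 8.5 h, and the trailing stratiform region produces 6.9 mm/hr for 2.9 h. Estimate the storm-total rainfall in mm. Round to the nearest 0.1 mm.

total ≈ 84.3 mm

Total = Σ Rᵢ Δtᵢ = 3.4 × 2.4 + 6.6 × 8.5 + 6.9 × 2.9
      = 8.16 + 56.1 + 20.01 = 84.3 mm.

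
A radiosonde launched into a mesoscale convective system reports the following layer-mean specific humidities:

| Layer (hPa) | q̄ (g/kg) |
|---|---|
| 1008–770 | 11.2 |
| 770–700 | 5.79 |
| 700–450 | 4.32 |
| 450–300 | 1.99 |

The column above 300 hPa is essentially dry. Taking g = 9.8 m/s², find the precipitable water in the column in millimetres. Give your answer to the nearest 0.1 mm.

Precipitable water is the column-integrated vapour mass per unit area: PW = (1/g) Σ q̄ Δp, with q in kg/kg and Δp in Pa (1 kg/m² of water = 1 mm).
Layer 1008–770 hPa: Δp = 238 hPa = 23800 Pa, q̄ = 0.0112 kg/kg → 0.0112 × 23800 / 9.8 = 27.20 mm
Layer 770–700 hPa: Δp = 70 hPa = 7000 Pa, q̄ = 0.00579 kg/kg → 0.00579 × 7000 / 9.8 = 4.14 mm
Layer 700–450 hPa: Δp = 250 hPa = 25000 Pa, q̄ = 0.00432 kg/kg → 0.00432 × 25000 / 9.8 = 11.02 mm
Layer 450–300 hPa: Δp = 150 hPa = 15000 Pa, q̄ = 0.00199 kg/kg → 0.00199 × 15000 / 9.8 = 3.05 mm
PW = 27.20 + 4.14 + 11.02 + 3.05 = 45.41 ≈ 45.4 mm.

PW ≈ 45.4 mm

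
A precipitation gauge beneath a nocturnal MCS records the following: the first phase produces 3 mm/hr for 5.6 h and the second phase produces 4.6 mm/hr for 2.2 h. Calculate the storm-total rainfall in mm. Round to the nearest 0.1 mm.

total ≈ 26.9 mm

Total = Σ Rᵢ Δtᵢ = 3 × 5.6 + 4.6 × 2.2
      = 16.8 + 10.12 = 26.9 mm.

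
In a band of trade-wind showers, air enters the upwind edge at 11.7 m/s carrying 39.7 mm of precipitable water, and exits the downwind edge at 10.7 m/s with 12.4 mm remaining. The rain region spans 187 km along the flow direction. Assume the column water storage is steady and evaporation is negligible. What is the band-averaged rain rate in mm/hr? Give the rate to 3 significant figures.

R ≈ 6.39 mm/hr

Column moisture flux per unit crosswind length is F = V × PW.
Inflow: F_in = 11.7 × 39.7 = 464.49 mm·m/s
Outflow: F_out = 10.7 × 12.4 = 132.68 mm·m/s
Steady-state rate R = (F_in − F_out)/L = (464.49 − 132.68) / 187000 m = 1.774e-03 mm/s.
R = 1.774e-03 × 3600 = 6.39 mm/hr.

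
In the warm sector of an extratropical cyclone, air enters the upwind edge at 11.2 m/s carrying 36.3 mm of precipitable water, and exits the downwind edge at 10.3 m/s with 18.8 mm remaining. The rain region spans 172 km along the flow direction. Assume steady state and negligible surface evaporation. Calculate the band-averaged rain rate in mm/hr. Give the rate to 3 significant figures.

R ≈ 4.46 mm/hr

Column moisture flux per unit crosswind length is F = V × PW.
Inflow: F_in = 11.2 × 36.3 = 406.56 mm·m/s
Outflow: F_out = 10.3 × 18.8 = 193.64 mm·m/s
Steady-state rate R = (F_in − F_out)/L = (406.56 − 193.64) / 172000 m = 1.238e-03 mm/s.
R = 1.238e-03 × 3600 = 4.46 mm/hr.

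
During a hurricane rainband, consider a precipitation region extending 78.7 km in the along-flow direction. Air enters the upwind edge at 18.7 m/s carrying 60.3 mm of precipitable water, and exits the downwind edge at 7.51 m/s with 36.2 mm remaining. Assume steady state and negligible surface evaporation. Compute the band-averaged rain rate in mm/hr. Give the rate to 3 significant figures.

Column moisture flux per unit crosswind length is F = V × PW.
Inflow: F_in = 18.7 × 60.3 = 1127.61 mm·m/s
Outflow: F_out = 7.51 × 36.2 = 271.862 mm·m/s
Steady-state rate R = (F_in − F_out)/L = (1127.61 − 271.862) / 78700 m = 1.087e-02 mm/s.
R = 1.087e-02 × 3600 = 39.1 mm/hr.

R ≈ 39.1 mm/hr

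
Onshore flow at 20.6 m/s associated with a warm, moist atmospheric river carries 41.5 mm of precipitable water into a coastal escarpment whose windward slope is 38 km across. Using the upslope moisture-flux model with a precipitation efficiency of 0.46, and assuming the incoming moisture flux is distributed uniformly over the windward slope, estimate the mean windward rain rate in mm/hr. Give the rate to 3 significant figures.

Incoming column moisture flux per unit ridge length: F = V × PW = 20.6 × 41.5 = 854.9 mm·m/s.
Spread over the 38 km slope with efficiency ε = 0.46: R = ε·F/W = 0.46 × 854.9 / 38000 m = 1.035e-02 mm/s.
R = 1.035e-02 × 3600 = 37.3 mm/hr.

R ≈ 37.3 mm/hr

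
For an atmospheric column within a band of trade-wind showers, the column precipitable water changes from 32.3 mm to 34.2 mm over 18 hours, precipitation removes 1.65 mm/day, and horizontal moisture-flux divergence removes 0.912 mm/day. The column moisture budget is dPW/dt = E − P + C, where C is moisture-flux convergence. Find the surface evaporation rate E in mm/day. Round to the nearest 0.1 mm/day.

dPW/dt = (34.2 − 32.3) mm / (18/24 day) = +2.533 mm/day.
E = dPW/dt + P − C = (+2.533) + 1.65 − (-0.912) = 5.1 mm/day.

E ≈ 5.1 mm/day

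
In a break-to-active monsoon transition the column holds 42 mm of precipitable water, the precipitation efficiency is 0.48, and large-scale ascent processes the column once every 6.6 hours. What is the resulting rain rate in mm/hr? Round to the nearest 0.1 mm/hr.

Each overturning extracts ε × PW = 0.48 × 42 = 20.16 mm.
Rate = ε·PW / τ = 20.16 / 6.6 h = 3.1 mm/hr.

R ≈ 3.1 mm/hr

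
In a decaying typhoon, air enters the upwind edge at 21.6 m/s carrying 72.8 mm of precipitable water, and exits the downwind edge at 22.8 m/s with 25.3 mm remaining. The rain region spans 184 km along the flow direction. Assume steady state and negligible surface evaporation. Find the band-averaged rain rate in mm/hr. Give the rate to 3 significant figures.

R ≈ 19.5 mm/hr

Column moisture flux per unit crosswind length is F = V × PW.
Inflow: F_in = 21.6 × 72.8 = 1572.48 mm·m/s
Outflow: F_out = 22.8 × 25.3 = 576.84 mm·m/s
Steady-state rate R = (F_in − F_out)/L = (1572.48 − 576.84) / 184000 m = 5.411e-03 mm/s.
R = 5.411e-03 × 3600 = 19.5 mm/hr.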